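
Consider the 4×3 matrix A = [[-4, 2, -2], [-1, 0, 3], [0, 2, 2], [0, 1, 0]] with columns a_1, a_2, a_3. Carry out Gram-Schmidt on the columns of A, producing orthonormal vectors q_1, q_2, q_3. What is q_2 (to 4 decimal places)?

q_2 = (0.0514, -0.2057, 0.8741, 0.4370)

a_1 = (-4, -1, 0, 0); ‖a_1‖ = 4.1231, so q_1 = (-0.9701, -0.2425, 0.0000, 0.0000).
q_1·a_2 = (-0.9701)·2 + (-0.2425)·0 + 0.0000·2 + 0.0000·1 = -1.9403.
u_2 = a_2 + 1.9403·q_1 = (0.1176, -0.4706, 2.0000, 1.0000).
‖u_2‖ = 2.2881, so q_2 = (0.0514, -0.2057, 0.8741, 0.4370).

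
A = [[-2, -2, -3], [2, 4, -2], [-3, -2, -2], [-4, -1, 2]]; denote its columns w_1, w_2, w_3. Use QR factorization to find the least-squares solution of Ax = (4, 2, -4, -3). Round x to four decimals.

q_1 = w_1/‖w_1‖ = (-2, 2, -3, -4)/5.7446 = (-0.3482, 0.3482, -0.5222, -0.6963).
r_{12} = q_1·w_2 = 3.8297.
u_2 = w_2 − 3.8297·q_1 = (-0.6667, 2.6667, 0.0000, 1.6667).
‖u_2‖ = 3.2146, so q_2 = (-0.2074, 0.8296, 0.0000, 0.5185).
r_{13} = q_1·w_3 = 0.0000; r_{23} = q_2·w_3 = 0.0000.
u_3 = w_3 + 0.0000·q_1 − 0.0000·q_2 = (-3.0000, -2.0000, -2.0000, 2.0000).
‖u_3‖ = 4.5826, so q_3 = (-0.6547, -0.4364, -0.4364, 0.4364).
Qᵀb = (3.4816, -0.7259, -3.0551).
Back-substitute: x_3 = -3.0551/4.5826 = -0.6667.
x_2 = (-0.7259 − 0.0000·(-0.6667))/3.2146 = -0.2258.
x_1 = (3.4816 − 3.8297·(-0.2258) + 0.0000·(-0.6667))/5.7446 = 0.7566.

x = (0.7566, -0.2258, -0.6667)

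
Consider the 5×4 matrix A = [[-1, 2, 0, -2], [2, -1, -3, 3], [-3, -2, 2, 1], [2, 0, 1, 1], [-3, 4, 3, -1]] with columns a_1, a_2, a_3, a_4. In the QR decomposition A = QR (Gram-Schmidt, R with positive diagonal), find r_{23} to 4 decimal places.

r_{23} = 0.8588

a_1 = (-1, 2, -3, 2, -3); ‖a_1‖ = 5.1962, so q_1 = (-0.1925, 0.3849, -0.5774, 0.3849, -0.5774).
q_1·a_2 = (-0.1925)·2 + 0.3849·(-1) + (-0.5774)·(-2) + 0.3849·0 + (-0.5774)·4 = -1.9245.
u_2 = a_2 + 1.9245·q_1 = (1.6296, -0.2593, -3.1111, 0.7407, 2.8889).
‖u_2‖ = 4.6148, so q_2 = (0.3531, -0.0562, -0.6742, 0.1605, 0.6260).
r_{23} = q_2·a_3 = 0.8588.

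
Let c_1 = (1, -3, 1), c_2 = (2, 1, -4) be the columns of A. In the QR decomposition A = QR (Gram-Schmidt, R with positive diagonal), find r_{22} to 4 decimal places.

c_1 = (1, -3, 1); ‖c_1‖ = 3.3166, so q_1 = (0.3015, -0.9045, 0.3015).
q_1·c_2 = 0.3015·2 + (-0.9045)·1 + 0.3015·(-4) = -1.5076.
u_2 = c_2 + 1.5076·q_1 = (2.4545, -0.3636, -3.5455).
r_{22} = ‖u_2‖ = 4.3275.

r_{22} = 4.3275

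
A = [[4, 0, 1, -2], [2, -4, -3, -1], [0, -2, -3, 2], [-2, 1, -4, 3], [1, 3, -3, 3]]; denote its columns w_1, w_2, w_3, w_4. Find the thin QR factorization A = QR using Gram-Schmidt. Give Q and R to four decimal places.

w_1 = (4, 2, 0, -2, 1); ‖w_1‖ = 5.0000, so e_1 = (0.8000, 0.4000, 0.0000, -0.4000, 0.2000).
e_1·w_2 = 0.8000·0 + 0.4000·(-4) + 0.0000·(-2) + (-0.4000)·1 + 0.2000·3 = -1.4000.
u_2 = w_2 + 1.4000·e_1 = (1.1200, -3.4400, -2.0000, 0.4400, 3.2800).
‖u_2‖ = 5.2953, so e_2 = (0.2115, -0.6496, -0.3777, 0.0831, 0.6194).
e_1·w_3 = 0.8000·1 + 0.4000·(-3) + 0.0000·(-3) + (-0.4000)·(-4) + 0.2000·(-3) = 0.6000; e_2·w_3 = 0.2115·1 + (-0.6496)·(-3) + (-0.3777)·(-3) + 0.0831·(-4) + 0.6194·(-3) = 1.1029.
u_3 = w_3 − 0.6000·e_1 − 1.1029·e_2 = (0.2867, -2.5235, -2.5835, -3.8516, -3.8031).
‖u_3‖ = 6.5133, so e_3 = (0.0440, -0.3874, -0.3966, -0.5913, -0.5839).
e_1·w_4 = 0.8000·(-2) + 0.4000·(-1) + 0.0000·2 + (-0.4000)·3 + 0.2000·3 = -2.6000; e_2·w_4 = 0.2115·(-2) + (-0.6496)·(-1) + (-0.3777)·2 + 0.0831·3 + 0.6194·3 = 1.5788; e_3·w_4 = 0.0440·(-2) + (-0.3874)·(-1) + (-0.3966)·2 + (-0.5913)·3 + (-0.5839)·3 = -4.0196.
u_4 = w_4 + 2.6000·e_1 − 1.5788·e_2 + 4.0196·e_3 = (-0.0770, -0.4917, 1.0020, -0.5482, 0.1950).
‖u_4‖ = 1.2610, so e_4 = (-0.0610, -0.3900, 0.7946, -0.4347, 0.1547).

Q = [[0.8000, 0.2115, 0.0440, -0.0610], [0.4000, -0.6496, -0.3874, -0.3900], [0.0000, -0.3777, -0.3966, 0.7946], [-0.4000, 0.0831, -0.5913, -0.4347], [0.2000, 0.6194, -0.5839, 0.1547]], R = [[5.0000, -1.4000, 0.6000, -2.6000], [0.0000, 5.2953, 1.1029, 1.5788], [0.0000, 0.0000, 6.5133, -4.0196], [0.0000, 0.0000, 0.0000, 1.2610]]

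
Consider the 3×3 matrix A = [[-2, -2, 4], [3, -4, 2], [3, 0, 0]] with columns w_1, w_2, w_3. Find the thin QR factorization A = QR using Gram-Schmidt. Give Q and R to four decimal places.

q_1 = w_1/‖w_1‖ = (-2, 3, 3)/4.6904 = (-0.4264, 0.6396, 0.6396).
r_{12} = q_1·w_2 = -1.7056.
u_2 = w_2 + 1.7056·q_1 = (-2.7273, -2.9091, 1.0909).
‖u_2‖ = 4.1341, so q_2 = (-0.6597, -0.7037, 0.2639).
r_{13} = q_1·w_3 = -0.4264; r_{23} = q_2·w_3 = -4.0462.
u_3 = w_3 + 0.4264·q_1 + 4.0462·q_2 = (1.1489, -0.5745, 1.3404).
‖u_3‖ = 1.8566, so q_3 = (0.6189, -0.3094, 0.7220).

Q = [[-0.4264, -0.6597, 0.6189], [0.6396, -0.7037, -0.3094], [0.6396, 0.2639, 0.7220]], R = [[4.6904, -1.7056, -0.4264], [0.0000, 4.1341, -4.0462], [0.0000, 0.0000, 1.8566]]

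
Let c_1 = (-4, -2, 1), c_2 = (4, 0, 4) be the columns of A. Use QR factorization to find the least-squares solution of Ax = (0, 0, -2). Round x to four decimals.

x = (-0.3030, -0.3636)

c_1 = (-4, -2, 1); ‖c_1‖ = 4.5826, so q_1 = (-0.8729, -0.4364, 0.2182).
q_1·c_2 = (-0.8729)·4 + (-0.4364)·0 + 0.2182·4 = -2.6186.
u_2 = c_2 + 2.6186·q_1 = (1.7143, -1.1429, 4.5714).
‖u_2‖ = 5.0143, so q_2 = (0.3419, -0.2279, 0.9117).
Qᵀb = (-0.4364, -1.8234).
Back-substitute: x_2 = -1.8234/5.0143 = -0.3636.
x_1 = (-0.4364 + 2.6186·(-0.3636))/4.5826 = -0.3030.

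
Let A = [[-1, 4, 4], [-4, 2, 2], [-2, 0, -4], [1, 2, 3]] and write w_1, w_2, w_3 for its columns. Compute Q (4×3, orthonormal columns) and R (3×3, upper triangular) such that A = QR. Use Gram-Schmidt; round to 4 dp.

w_1 = (-1, -4, -2, 1); ‖w_1‖ = 4.6904, so e_1 = (-0.2132, -0.8528, -0.4264, 0.2132).
e_1·w_2 = (-0.2132)·4 + (-0.8528)·2 + (-0.4264)·0 + 0.2132·2 = -2.1320.
u_2 = w_2 + 2.1320·e_1 = (3.5455, 0.1818, -0.9091, 2.4545).
‖u_2‖ = 4.4107, so e_2 = (0.8038, 0.0412, -0.2061, 0.5565).
e_1·w_3 = (-0.2132)·4 + (-0.8528)·2 + (-0.4264)·(-4) + 0.2132·3 = -0.2132; e_2·w_3 = 0.8038·4 + 0.0412·2 + (-0.2061)·(-4) + 0.5565·3 = 5.7917.
u_3 = w_3 + 0.2132·e_1 − 5.7917·e_2 = (-0.7009, 1.5794, -2.8972, -0.1776).
‖u_3‖ = 3.3780, so e_3 = (-0.2075, 0.4676, -0.8577, -0.0526).

Q = [[-0.2132, 0.8038, -0.2075], [-0.8528, 0.0412, 0.4676], [-0.4264, -0.2061, -0.8577], [0.2132, 0.5565, -0.0526]], R = [[4.6904, -2.1320, -0.2132], [0.0000, 4.4107, 5.7917], [0.0000, 0.0000, 3.3780]]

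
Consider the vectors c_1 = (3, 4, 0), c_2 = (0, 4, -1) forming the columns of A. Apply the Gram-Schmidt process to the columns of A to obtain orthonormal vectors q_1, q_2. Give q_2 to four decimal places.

q_1 = c_1/‖c_1‖ = (3, 4, 0)/5.0000 = (0.6000, 0.8000, 0.0000).
r_{12} = q_1·c_2 = 3.2000.
u_2 = c_2 − 3.2000·q_1 = (-1.9200, 1.4400, -1.0000).
‖u_2‖ = 2.6000, so q_2 = (-0.7385, 0.5538, -0.3846).

q_2 = (-0.7385, 0.5538, -0.3846)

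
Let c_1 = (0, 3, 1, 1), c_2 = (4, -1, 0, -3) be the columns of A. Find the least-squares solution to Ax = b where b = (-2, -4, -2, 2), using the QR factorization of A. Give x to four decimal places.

x = (-1.4880, -0.7280)

q_1 = c_1/‖c_1‖ = (0, 3, 1, 1)/3.3166 = (0.0000, 0.9045, 0.3015, 0.3015).
r_{12} = q_1·c_2 = -1.8091.
u_2 = c_2 + 1.8091·q_1 = (4.0000, 0.6364, 0.5455, -2.4545).
‖u_2‖ = 4.7673, so q_2 = (0.8390, 0.1335, 0.1144, -0.5149).
Qᵀb = (-3.6181, -3.4706).
Back-substitute: x_2 = -3.4706/4.7673 = -0.7280.
x_1 = (-3.6181 + 1.8091·(-0.7280))/3.3166 = -1.4880.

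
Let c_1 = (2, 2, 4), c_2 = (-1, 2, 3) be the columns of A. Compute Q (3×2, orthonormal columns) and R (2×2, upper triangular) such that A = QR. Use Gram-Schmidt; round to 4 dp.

c_1 = (2, 2, 4); ‖c_1‖ = 4.8990, so e_1 = (0.4082, 0.4082, 0.8165).
e_1·c_2 = 0.4082·(-1) + 0.4082·2 + 0.8165·3 = 2.8577.
u_2 = c_2 − 2.8577·e_1 = (-2.1667, 0.8333, 0.6667).
‖u_2‖ = 2.4152, so e_2 = (-0.8971, 0.3450, 0.2760).

Q = [[0.4082, -0.8971], [0.4082, 0.3450], [0.8165, 0.2760]], R = [[4.8990, 2.8577], [0.0000, 2.4152]]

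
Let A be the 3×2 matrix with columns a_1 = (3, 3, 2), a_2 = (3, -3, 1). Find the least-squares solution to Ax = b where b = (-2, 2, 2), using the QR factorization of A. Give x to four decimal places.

q_1 = a_1/‖a_1‖ = (3, 3, 2)/4.6904 = (0.6396, 0.6396, 0.4264).
r_{12} = q_1·a_2 = 0.4264.
u_2 = a_2 − 0.4264·q_1 = (2.7273, -3.2727, 0.8182).
‖u_2‖ = 4.3380, so q_2 = (0.6287, -0.7544, 0.1886).
Qᵀb = (0.8528, -2.3890).
Back-substitute: x_2 = -2.3890/4.3380 = -0.5507.
x_1 = (0.8528 − 0.4264·(-0.5507))/4.6904 = 0.2319.

x = (0.2319, -0.5507)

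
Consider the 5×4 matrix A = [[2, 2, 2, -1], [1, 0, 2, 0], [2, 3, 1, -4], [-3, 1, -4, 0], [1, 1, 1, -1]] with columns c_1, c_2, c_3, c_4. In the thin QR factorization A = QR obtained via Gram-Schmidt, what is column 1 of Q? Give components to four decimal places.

e_1 = c_1/‖c_1‖ = (2, 1, 2, -3, 1)/4.3589 = (0.4588, 0.2294, 0.4588, -0.6882, 0.2294).

e_1 = (0.4588, 0.2294, 0.4588, -0.6882, 0.2294)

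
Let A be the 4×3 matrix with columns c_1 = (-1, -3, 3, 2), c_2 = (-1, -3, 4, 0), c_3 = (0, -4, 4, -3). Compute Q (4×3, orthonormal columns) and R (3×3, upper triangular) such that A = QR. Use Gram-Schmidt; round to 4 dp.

e_1 = c_1/‖c_1‖ = (-1, -3, 3, 2)/4.7958 = (-0.2085, -0.6255, 0.6255, 0.4170).
r_{12} = e_1·c_2 = 4.5873.
u_2 = c_2 − 4.5873·e_1 = (-0.0435, -0.1304, 1.1304, -1.9130).
‖u_2‖ = 2.2263, so e_2 = (-0.0195, -0.0586, 0.5078, -0.8593).
r_{13} = e_1·c_3 = 3.7533; r_{23} = e_2·c_3 = 4.8432.
u_3 = c_3 − 3.7533·e_1 − 4.8432·e_2 = (0.8772, -1.3684, -0.8070, -0.4035).
‖u_3‖ = 1.8591, so e_3 = (0.4718, -0.7361, -0.4341, -0.2170).

Q = [[-0.2085, -0.0195, 0.4718], [-0.6255, -0.0586, -0.7361], [0.6255, 0.5078, -0.4341], [0.4170, -0.8593, -0.2170]], R = [[4.7958, 4.5873, 3.7533], [0.0000, 2.2263, 4.8432], [0.0000, 0.0000, 1.8591]]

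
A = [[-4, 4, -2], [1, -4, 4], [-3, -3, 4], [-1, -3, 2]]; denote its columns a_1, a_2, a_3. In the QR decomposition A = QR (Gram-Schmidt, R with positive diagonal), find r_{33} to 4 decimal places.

r_{33} = 1.3280

a_1 = (-4, 1, -3, -1); ‖a_1‖ = 5.1962, so q_1 = (-0.7698, 0.1925, -0.5774, -0.1925).
q_1·a_2 = (-0.7698)·4 + 0.1925·(-4) + (-0.5774)·(-3) + (-0.1925)·(-3) = -1.5396.
u_2 = a_2 + 1.5396·q_1 = (2.8148, -3.7037, -3.8889, -3.2963).
‖u_2‖ = 6.9014, so q_2 = (0.4079, -0.5367, -0.5635, -0.4776).
q_1·a_3 = (-0.7698)·(-2) + 0.1925·4 + (-0.5774)·4 + (-0.1925)·2 = -0.3849; q_2·a_3 = 0.4079·(-2) + (-0.5367)·4 + (-0.5635)·4 + (-0.4776)·2 = -6.1716.
u_3 = a_3 + 0.3849·q_1 + 6.1716·q_2 = (0.2208, 0.7621, 0.3002, -1.0218).
r_{33} = ‖u_3‖ = 1.3280.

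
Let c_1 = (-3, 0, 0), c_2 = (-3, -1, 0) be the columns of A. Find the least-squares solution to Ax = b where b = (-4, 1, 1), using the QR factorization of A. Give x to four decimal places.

x = (2.3333, -1.0000)

e_1 = c_1/‖c_1‖ = (-3, 0, 0)/3.0000 = (-1.0000, 0.0000, 0.0000).
r_{12} = e_1·c_2 = 3.0000.
u_2 = c_2 − 3.0000·e_1 = (0.0000, -1.0000, 0.0000).
‖u_2‖ = 1.0000, so e_2 = (0.0000, -1.0000, 0.0000).
Qᵀb = (4.0000, -1.0000).
Back-substitute: x_2 = -1.0000/1.0000 = -1.0000.
x_1 = (4.0000 − 3.0000·(-1.0000))/3.0000 = 2.3333.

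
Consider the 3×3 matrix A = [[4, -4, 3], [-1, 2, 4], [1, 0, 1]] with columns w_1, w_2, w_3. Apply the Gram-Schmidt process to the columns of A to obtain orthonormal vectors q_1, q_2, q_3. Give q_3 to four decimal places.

q_1 = w_1/‖w_1‖ = (4, -1, 1)/4.2426 = (0.9428, -0.2357, 0.2357).
r_{12} = q_1·w_2 = -4.2426.
u_2 = w_2 + 4.2426·q_1 = (0.0000, 1.0000, 1.0000).
‖u_2‖ = 1.4142, so q_2 = (0.0000, 0.7071, 0.7071).
r_{13} = q_1·w_3 = 2.1213; r_{23} = q_2·w_3 = 3.5355.
u_3 = w_3 − 2.1213·q_1 − 3.5355·q_2 = (1.0000, 2.0000, -2.0000).
‖u_3‖ = 3.0000, so q_3 = (0.3333, 0.6667, -0.6667).

q_3 = (0.3333, 0.6667, -0.6667)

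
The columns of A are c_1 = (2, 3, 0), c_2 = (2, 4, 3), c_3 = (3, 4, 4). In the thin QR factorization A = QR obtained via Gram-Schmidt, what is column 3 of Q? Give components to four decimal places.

c_1 = (2, 3, 0); ‖c_1‖ = 3.6056, so e_1 = (0.5547, 0.8321, 0.0000).
e_1·c_2 = 0.5547·2 + 0.8321·4 + 0.0000·3 = 4.4376.
u_2 = c_2 − 4.4376·e_1 = (-0.4615, 0.3077, 3.0000).
‖u_2‖ = 3.0509, so e_2 = (-0.1513, 0.1009, 0.9833).
e_1·c_3 = 0.5547·3 + 0.8321·4 + 0.0000·4 = 4.9923; e_2·c_3 = (-0.1513)·3 + 0.1009·4 + 0.9833·4 = 3.8829.
u_3 = c_3 − 4.9923·e_1 − 3.8829·e_2 = (0.8182, -0.5455, 0.1818).
‖u_3‖ = 1.0000, so e_3 = (0.8182, -0.5455, 0.1818).

e_3 = (0.8182, -0.5455, 0.1818)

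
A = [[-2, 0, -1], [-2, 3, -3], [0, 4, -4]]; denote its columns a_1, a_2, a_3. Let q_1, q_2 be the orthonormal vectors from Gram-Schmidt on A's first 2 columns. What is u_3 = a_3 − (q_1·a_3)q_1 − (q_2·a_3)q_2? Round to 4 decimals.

q_1 = a_1/‖a_1‖ = (-2, -2, 0)/2.8284 = (-0.7071, -0.7071, 0.0000).
r_{12} = q_1·a_2 = -2.1213.
u_2 = a_2 + 2.1213·q_1 = (-1.5000, 1.5000, 4.0000).
‖u_2‖ = 4.5277, so q_2 = (-0.3313, 0.3313, 0.8835).
r_{13} = q_1·a_3 = 2.8284; r_{23} = q_2·a_3 = -4.1964.
u_3 = a_3 − 2.8284·q_1 + 4.1964·q_2 = (-0.3902, 0.3902, -0.2927).

u_3 = (-0.3902, 0.3902, -0.2927)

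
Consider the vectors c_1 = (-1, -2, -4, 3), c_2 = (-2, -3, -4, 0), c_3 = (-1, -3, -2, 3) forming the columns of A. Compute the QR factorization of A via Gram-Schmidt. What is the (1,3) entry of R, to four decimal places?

q_1 = c_1/‖c_1‖ = (-1, -2, -4, 3)/5.4772 = (-0.1826, -0.3651, -0.7303, 0.5477).
r_{13} = q_1·c_3 = 4.3818.

r_{13} = 4.3818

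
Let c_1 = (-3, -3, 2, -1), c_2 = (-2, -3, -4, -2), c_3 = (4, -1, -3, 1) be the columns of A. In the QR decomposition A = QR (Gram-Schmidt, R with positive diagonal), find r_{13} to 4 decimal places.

q_1 = c_1/‖c_1‖ = (-3, -3, 2, -1)/4.7958 = (-0.6255, -0.6255, 0.4170, -0.2085).
r_{13} = q_1·c_3 = -3.3362.

r_{13} = -3.3362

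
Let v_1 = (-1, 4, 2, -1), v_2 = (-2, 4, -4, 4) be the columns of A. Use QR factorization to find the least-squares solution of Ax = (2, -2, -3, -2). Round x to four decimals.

v_1 = (-1, 4, 2, -1); ‖v_1‖ = 4.6904, so e_1 = (-0.2132, 0.8528, 0.4264, -0.2132).
e_1·v_2 = (-0.2132)·(-2) + 0.8528·4 + 0.4264·(-4) + (-0.2132)·4 = 1.2792.
u_2 = v_2 − 1.2792·e_1 = (-1.7273, 2.9091, -4.5455, 4.2727).
‖u_2‖ = 7.0967, so e_2 = (-0.2434, 0.4099, -0.6405, 0.6021).
Qᵀb = (-2.9848, -0.5893).
Back-substitute: x_2 = -0.5893/7.0967 = -0.0830.
x_1 = (-2.9848 − 1.2792·(-0.0830))/4.6904 = -0.6137.

x = (-0.6137, -0.0830)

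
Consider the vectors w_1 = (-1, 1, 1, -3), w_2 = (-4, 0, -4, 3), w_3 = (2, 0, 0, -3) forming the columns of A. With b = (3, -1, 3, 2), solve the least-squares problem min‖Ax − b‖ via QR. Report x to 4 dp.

w_1 = (-1, 1, 1, -3); ‖w_1‖ = 3.4641, so q_1 = (-0.2887, 0.2887, 0.2887, -0.8660).
q_1·w_2 = (-0.2887)·(-4) + 0.2887·0 + 0.2887·(-4) + (-0.8660)·3 = -2.5981.
u_2 = w_2 + 2.5981·q_1 = (-4.7500, 0.7500, -3.2500, 0.7500).
‖u_2‖ = 5.8523, so q_2 = (-0.8116, 0.1282, -0.5553, 0.1282).
q_1·w_3 = (-0.2887)·2 + 0.2887·0 + 0.2887·0 + (-0.8660)·(-3) = 2.0207; q_2·w_3 = (-0.8116)·2 + 0.1282·0 + (-0.5553)·0 + 0.1282·(-3) = -2.0077.
u_3 = w_3 − 2.0207·q_1 + 2.0077·q_2 = (0.9538, -0.3260, -1.6983, -0.9927).
‖u_3‖ = 2.2103, so q_3 = (0.4315, -0.1475, -0.7683, -0.4491).
Qᵀb = (-2.0207, -3.9728, -1.7612).
Back-substitute: x_3 = -1.7612/2.2103 = -0.7968.
x_2 = (-3.9728 + 2.0077·(-0.7968))/5.8523 = -0.9522.
x_1 = (-2.0207 + 2.5981·(-0.9522) − 2.0207·(-0.7968))/3.4641 = -0.8327.

x = (-0.8327, -0.9522, -0.7968)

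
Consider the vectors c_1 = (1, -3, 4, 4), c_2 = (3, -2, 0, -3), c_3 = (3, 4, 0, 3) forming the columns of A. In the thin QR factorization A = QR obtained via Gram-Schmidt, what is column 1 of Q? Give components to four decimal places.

c_1 = (1, -3, 4, 4); ‖c_1‖ = 6.4807, so q_1 = (0.1543, -0.4629, 0.6172, 0.6172).

q_1 = (0.1543, -0.4629, 0.6172, 0.6172)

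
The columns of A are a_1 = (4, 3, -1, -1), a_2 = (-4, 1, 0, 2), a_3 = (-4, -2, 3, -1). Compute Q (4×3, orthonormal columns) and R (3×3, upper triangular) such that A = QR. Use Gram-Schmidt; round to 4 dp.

a_1 = (4, 3, -1, -1); ‖a_1‖ = 5.1962, so e_1 = (0.7698, 0.5774, -0.1925, -0.1925).
e_1·a_2 = 0.7698·(-4) + 0.5774·1 + (-0.1925)·0 + (-0.1925)·2 = -2.8868.
u_2 = a_2 + 2.8868·e_1 = (-1.7778, 2.6667, -0.5556, 1.4444).
‖u_2‖ = 3.5590, so e_2 = (-0.4995, 0.7493, -0.1561, 0.4059).
e_1·a_3 = 0.7698·(-4) + 0.5774·(-2) + (-0.1925)·3 + (-0.1925)·(-1) = -4.6188; e_2·a_3 = (-0.4995)·(-4) + 0.7493·(-2) + (-0.1561)·3 + 0.4059·(-1) = -0.3746.
u_3 = a_3 + 4.6188·e_1 + 0.3746·e_2 = (-0.6316, 0.9474, 2.0526, -1.7368).
‖u_3‖ = 2.9200, so e_3 = (-0.2163, 0.3244, 0.7030, -0.5948).

Q = [[0.7698, -0.4995, -0.2163], [0.5774, 0.7493, 0.3244], [-0.1925, -0.1561, 0.7030], [-0.1925, 0.4059, -0.5948]], R = [[5.1962, -2.8868, -4.6188], [0.0000, 3.5590, -0.3746], [0.0000, 0.0000, 2.9200]]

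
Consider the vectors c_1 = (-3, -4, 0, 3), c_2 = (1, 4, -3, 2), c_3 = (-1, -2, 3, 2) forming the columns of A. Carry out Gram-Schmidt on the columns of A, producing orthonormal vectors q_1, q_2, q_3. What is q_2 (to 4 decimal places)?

c_1 = (-3, -4, 0, 3); ‖c_1‖ = 5.8310, so q_1 = (-0.5145, -0.6860, 0.0000, 0.5145).
q_1·c_2 = (-0.5145)·1 + (-0.6860)·4 + 0.0000·(-3) + 0.5145·2 = -2.2295.
u_2 = c_2 + 2.2295·q_1 = (-0.1471, 2.4706, -3.0000, 3.1471).
‖u_2‖ = 5.0029, so q_2 = (-0.0294, 0.4938, -0.5996, 0.6290).

q_2 = (-0.0294, 0.4938, -0.5996, 0.6290)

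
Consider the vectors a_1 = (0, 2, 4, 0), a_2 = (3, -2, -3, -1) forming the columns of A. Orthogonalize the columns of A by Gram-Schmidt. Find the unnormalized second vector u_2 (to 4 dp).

q_1 = a_1/‖a_1‖ = (0, 2, 4, 0)/4.4721 = (0.0000, 0.4472, 0.8944, 0.0000).
r_{12} = q_1·a_2 = -3.5777.
u_2 = a_2 + 3.5777·q_1 = (3.0000, -0.4000, 0.2000, -1.0000).

u_2 = (3.0000, -0.4000, 0.2000, -1.0000)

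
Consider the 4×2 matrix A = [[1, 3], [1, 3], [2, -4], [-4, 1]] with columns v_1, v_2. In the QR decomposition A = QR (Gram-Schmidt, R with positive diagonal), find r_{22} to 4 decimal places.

v_1 = (1, 1, 2, -4); ‖v_1‖ = 4.6904, so q_1 = (0.2132, 0.2132, 0.4264, -0.8528).
q_1·v_2 = 0.2132·3 + 0.2132·3 + 0.4264·(-4) + (-0.8528)·1 = -1.2792.
u_2 = v_2 + 1.2792·q_1 = (3.2727, 3.2727, -3.4545, -0.0909).
r_{22} = ‖u_2‖ = 5.7761.

r_{22} = 5.7761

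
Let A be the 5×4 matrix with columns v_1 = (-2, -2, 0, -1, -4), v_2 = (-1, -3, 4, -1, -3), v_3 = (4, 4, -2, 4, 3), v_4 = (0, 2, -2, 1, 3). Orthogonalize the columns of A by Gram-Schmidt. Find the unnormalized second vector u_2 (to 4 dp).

u_2 = (0.6800, -1.3200, 4.0000, -0.1600, 0.3600)

v_1 = (-2, -2, 0, -1, -4); ‖v_1‖ = 5.0000, so q_1 = (-0.4000, -0.4000, 0.0000, -0.2000, -0.8000).
q_1·v_2 = (-0.4000)·(-1) + (-0.4000)·(-3) + 0.0000·4 + (-0.2000)·(-1) + (-0.8000)·(-3) = 4.2000.
u_2 = v_2 − 4.2000·q_1 = (0.6800, -1.3200, 4.0000, -0.1600, 0.3600).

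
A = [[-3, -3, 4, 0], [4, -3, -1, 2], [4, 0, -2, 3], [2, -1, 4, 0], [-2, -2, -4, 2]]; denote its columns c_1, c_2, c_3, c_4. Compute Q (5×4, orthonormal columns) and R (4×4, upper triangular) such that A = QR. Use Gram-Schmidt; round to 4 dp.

c_1 = (-3, 4, 4, 2, -2); ‖c_1‖ = 7.0000, so e_1 = (-0.4286, 0.5714, 0.5714, 0.2857, -0.2857).
e_1·c_2 = (-0.4286)·(-3) + 0.5714·(-3) + 0.5714·0 + 0.2857·(-1) + (-0.2857)·(-2) = -0.1429.
u_2 = c_2 + 0.1429·e_1 = (-3.0612, -2.9184, 0.0816, -0.9592, -2.0408).
‖u_2‖ = 4.7937, so e_2 = (-0.6386, -0.6088, 0.0170, -0.2001, -0.4257).
e_1·c_3 = (-0.4286)·4 + 0.5714·(-1) + 0.5714·(-2) + 0.2857·4 + (-0.2857)·(-4) = -1.1429; e_2·c_3 = (-0.6386)·4 + (-0.6088)·(-1) + 0.0170·(-2) + (-0.2001)·4 + (-0.4257)·(-4) = -1.0771.
u_3 = c_3 + 1.1429·e_1 + 1.0771·e_2 = (2.8224, -1.0027, -1.3286, 4.1110, -4.7851).
‖u_3‖ = 7.1087, so e_3 = (0.3970, -0.1410, -0.1869, 0.5783, -0.6731).
e_1·c_4 = (-0.4286)·0 + 0.5714·2 + 0.5714·3 + 0.2857·0 + (-0.2857)·2 = 2.2857; e_2·c_4 = (-0.6386)·0 + (-0.6088)·2 + 0.0170·3 + (-0.2001)·0 + (-0.4257)·2 = -2.0180; e_3·c_4 = 0.3970·0 + (-0.1410)·2 + (-0.1869)·3 + 0.5783·0 + (-0.6731)·2 = -2.1890.
u_4 = c_4 − 2.2857·e_1 + 2.0180·e_2 + 2.1890·e_3 = (0.5601, -0.8434, 1.3191, 0.2091, 0.3205).
‖u_4‖ = 1.7063, so e_4 = (0.3282, -0.4943, 0.7731, 0.1225, 0.1878).

Q = [[-0.4286, -0.6386, 0.3970, 0.3282], [0.5714, -0.6088, -0.1410, -0.4943], [0.5714, 0.0170, -0.1869, 0.7731], [0.2857, -0.2001, 0.5783, 0.1225], [-0.2857, -0.4257, -0.6731, 0.1878]], R = [[7.0000, -0.1429, -1.1429, 2.2857], [0.0000, 4.7937, -1.0771, -2.0180], [0.0000, 0.0000, 7.1087, -2.1890], [0.0000, 0.0000, 0.0000, 1.7063]]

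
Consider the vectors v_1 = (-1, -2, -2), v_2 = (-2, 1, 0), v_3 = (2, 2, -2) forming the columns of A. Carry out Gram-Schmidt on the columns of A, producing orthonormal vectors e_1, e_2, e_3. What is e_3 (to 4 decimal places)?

e_3 = (0.2981, 0.5963, -0.7454)

v_1 = (-1, -2, -2); ‖v_1‖ = 3.0000, so e_1 = (-0.3333, -0.6667, -0.6667).
e_1·v_2 = (-0.3333)·(-2) + (-0.6667)·1 + (-0.6667)·0 = 0.0000.
u_2 = v_2 + 0.0000·e_1 = (-2.0000, 1.0000, 0.0000).
‖u_2‖ = 2.2361, so e_2 = (-0.8944, 0.4472, 0.0000).
e_1·v_3 = (-0.3333)·2 + (-0.6667)·2 + (-0.6667)·(-2) = -0.6667; e_2·v_3 = (-0.8944)·2 + 0.4472·2 + 0.0000·(-2) = -0.8944.
u_3 = v_3 + 0.6667·e_1 + 0.8944·e_2 = (0.9778, 1.9556, -2.4444).
‖u_3‖ = 3.2796, so e_3 = (0.2981, 0.5963, -0.7454).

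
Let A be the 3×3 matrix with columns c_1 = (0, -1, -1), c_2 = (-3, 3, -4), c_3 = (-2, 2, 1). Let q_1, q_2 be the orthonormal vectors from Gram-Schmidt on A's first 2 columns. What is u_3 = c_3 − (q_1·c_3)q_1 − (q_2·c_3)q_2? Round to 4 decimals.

u_3 = (-1.1493, -0.4925, 0.4925)

c_1 = (0, -1, -1); ‖c_1‖ = 1.4142, so q_1 = (0.0000, -0.7071, -0.7071).
q_1·c_2 = 0.0000·(-3) + (-0.7071)·3 + (-0.7071)·(-4) = 0.7071.
u_2 = c_2 − 0.7071·q_1 = (-3.0000, 3.5000, -3.5000).
‖u_2‖ = 5.7879, so q_2 = (-0.5183, 0.6047, -0.6047).
q_1·c_3 = 0.0000·(-2) + (-0.7071)·2 + (-0.7071)·1 = -2.1213; q_2·c_3 = (-0.5183)·(-2) + 0.6047·2 + (-0.6047)·1 = 1.6414.
u_3 = c_3 + 2.1213·q_1 − 1.6414·q_2 = (-1.1493, -0.4925, 0.4925).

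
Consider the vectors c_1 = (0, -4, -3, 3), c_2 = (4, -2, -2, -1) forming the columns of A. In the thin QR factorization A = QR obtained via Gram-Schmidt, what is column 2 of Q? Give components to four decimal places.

q_2 = (0.8638, -0.1524, -0.2223, -0.4256)

c_1 = (0, -4, -3, 3); ‖c_1‖ = 5.8310, so q_1 = (0.0000, -0.6860, -0.5145, 0.5145).
q_1·c_2 = 0.0000·4 + (-0.6860)·(-2) + (-0.5145)·(-2) + 0.5145·(-1) = 1.8865.
u_2 = c_2 − 1.8865·q_1 = (4.0000, -0.7059, -1.0294, -1.9706).
‖u_2‖ = 4.6305, so q_2 = (0.8638, -0.1524, -0.2223, -0.4256).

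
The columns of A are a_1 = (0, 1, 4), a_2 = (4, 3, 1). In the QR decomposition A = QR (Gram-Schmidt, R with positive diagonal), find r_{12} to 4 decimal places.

a_1 = (0, 1, 4); ‖a_1‖ = 4.1231, so e_1 = (0.0000, 0.2425, 0.9701).
r_{12} = e_1·a_2 = 1.6977.

r_{12} = 1.6977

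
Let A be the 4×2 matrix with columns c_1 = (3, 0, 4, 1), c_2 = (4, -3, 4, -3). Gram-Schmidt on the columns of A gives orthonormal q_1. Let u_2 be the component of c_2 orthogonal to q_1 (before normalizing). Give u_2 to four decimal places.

c_1 = (3, 0, 4, 1); ‖c_1‖ = 5.0990, so q_1 = (0.5883, 0.0000, 0.7845, 0.1961).
q_1·c_2 = 0.5883·4 + 0.0000·(-3) + 0.7845·4 + 0.1961·(-3) = 4.9029.
u_2 = c_2 − 4.9029·q_1 = (1.1154, -3.0000, 0.1538, -3.9615).

u_2 = (1.1154, -3.0000, 0.1538, -3.9615)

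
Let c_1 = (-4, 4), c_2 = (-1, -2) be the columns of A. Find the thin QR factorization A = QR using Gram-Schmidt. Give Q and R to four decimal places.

c_1 = (-4, 4); ‖c_1‖ = 5.6569, so e_1 = (-0.7071, 0.7071).
e_1·c_2 = (-0.7071)·(-1) + 0.7071·(-2) = -0.7071.
u_2 = c_2 + 0.7071·e_1 = (-1.5000, -1.5000).
‖u_2‖ = 2.1213, so e_2 = (-0.7071, -0.7071).

Q = [[-0.7071, -0.7071], [0.7071, -0.7071]], R = [[5.6569, -0.7071], [0.0000, 2.1213]]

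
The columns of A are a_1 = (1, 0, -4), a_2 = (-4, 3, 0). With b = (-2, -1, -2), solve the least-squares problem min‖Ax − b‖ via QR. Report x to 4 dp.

x = (0.4156, 0.2665)

a_1 = (1, 0, -4); ‖a_1‖ = 4.1231, so e_1 = (0.2425, 0.0000, -0.9701).
e_1·a_2 = 0.2425·(-4) + 0.0000·3 + (-0.9701)·0 = -0.9701.
u_2 = a_2 + 0.9701·e_1 = (-3.7647, 3.0000, -0.9412).
‖u_2‖ = 4.9050, so e_2 = (-0.7675, 0.6116, -0.1919).
Qᵀb = (1.4552, 1.3072).
Back-substitute: x_2 = 1.3072/4.9050 = 0.2665.
x_1 = (1.4552 + 0.9701·0.2665)/4.1231 = 0.4156.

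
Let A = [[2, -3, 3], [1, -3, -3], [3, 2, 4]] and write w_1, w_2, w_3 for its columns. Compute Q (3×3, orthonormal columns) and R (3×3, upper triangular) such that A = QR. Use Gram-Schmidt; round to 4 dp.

w_1 = (2, 1, 3); ‖w_1‖ = 3.7417, so e_1 = (0.5345, 0.2673, 0.8018).
e_1·w_2 = 0.5345·(-3) + 0.2673·(-3) + 0.8018·2 = -0.8018.
u_2 = w_2 + 0.8018·e_1 = (-2.5714, -2.7857, 2.6429).
‖u_2‖ = 4.6214, so e_2 = (-0.5564, -0.6028, 0.5719).
e_1·w_3 = 0.5345·3 + 0.2673·(-3) + 0.8018·4 = 4.0089; e_2·w_3 = (-0.5564)·3 + (-0.6028)·(-3) + 0.5719·4 = 2.4266.
u_3 = w_3 − 4.0089·e_1 − 2.4266·e_2 = (2.2074, -2.6087, -0.6020).
‖u_3‖ = 3.4699, so e_3 = (0.6361, -0.7518, -0.1735).

Q = [[0.5345, -0.5564, 0.6361], [0.2673, -0.6028, -0.7518], [0.8018, 0.5719, -0.1735]], R = [[3.7417, -0.8018, 4.0089], [0.0000, 4.6214, 2.4266], [0.0000, 0.0000, 3.4699]]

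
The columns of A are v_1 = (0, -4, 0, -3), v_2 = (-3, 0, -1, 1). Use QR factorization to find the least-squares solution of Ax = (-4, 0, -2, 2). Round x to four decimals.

v_1 = (0, -4, 0, -3); ‖v_1‖ = 5.0000, so q_1 = (0.0000, -0.8000, 0.0000, -0.6000).
q_1·v_2 = 0.0000·(-3) + (-0.8000)·0 + 0.0000·(-1) + (-0.6000)·1 = -0.6000.
u_2 = v_2 + 0.6000·q_1 = (-3.0000, -0.4800, -1.0000, 0.6400).
‖u_2‖ = 3.2619, so q_2 = (-0.9197, -0.1472, -0.3066, 0.1962).
Qᵀb = (-1.2000, 4.6844).
Back-substitute: x_2 = 4.6844/3.2619 = 1.4361.
x_1 = (-1.2000 + 0.6000·1.4361)/5.0000 = -0.0677.

x = (-0.0677, 1.4361)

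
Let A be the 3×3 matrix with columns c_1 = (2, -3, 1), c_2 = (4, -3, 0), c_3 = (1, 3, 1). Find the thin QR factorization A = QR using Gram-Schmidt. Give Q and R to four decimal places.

c_1 = (2, -3, 1); ‖c_1‖ = 3.7417, so q_1 = (0.5345, -0.8018, 0.2673).
q_1·c_2 = 0.5345·4 + (-0.8018)·(-3) + 0.2673·0 = 4.5434.
u_2 = c_2 − 4.5434·q_1 = (1.5714, 0.6429, -1.2143).
‖u_2‖ = 2.0874, so q_2 = (0.7528, 0.3080, -0.5817).
q_1·c_3 = 0.5345·1 + (-0.8018)·3 + 0.2673·1 = -1.6036; q_2·c_3 = 0.7528·1 + 0.3080·3 + (-0.5817)·1 = 1.0950.
u_3 = c_3 + 1.6036·q_1 − 1.0950·q_2 = (1.0328, 1.3770, 2.0656).
‖u_3‖ = 2.6888, so q_3 = (0.3841, 0.5121, 0.7682).

Q = [[0.5345, 0.7528, 0.3841], [-0.8018, 0.3080, 0.5121], [0.2673, -0.5817, 0.7682]], R = [[3.7417, 4.5434, -1.6036], [0.0000, 2.0874, 1.0950], [0.0000, 0.0000, 2.6888]]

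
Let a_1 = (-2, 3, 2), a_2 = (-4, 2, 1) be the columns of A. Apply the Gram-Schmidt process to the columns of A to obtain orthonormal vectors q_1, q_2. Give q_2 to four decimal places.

q_1 = a_1/‖a_1‖ = (-2, 3, 2)/4.1231 = (-0.4851, 0.7276, 0.4851).
r_{12} = q_1·a_2 = 3.8806.
u_2 = a_2 − 3.8806·q_1 = (-2.1176, -0.8235, -0.8824).
‖u_2‖ = 2.4375, so q_2 = (-0.8688, -0.3379, -0.3620).

q_2 = (-0.8688, -0.3379, -0.3620)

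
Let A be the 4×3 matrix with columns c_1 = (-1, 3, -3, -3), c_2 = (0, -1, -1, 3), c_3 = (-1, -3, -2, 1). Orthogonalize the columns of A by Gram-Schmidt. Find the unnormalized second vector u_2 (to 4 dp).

u_2 = (-0.3214, -0.0357, -1.9643, 2.0357)

c_1 = (-1, 3, -3, -3); ‖c_1‖ = 5.2915, so q_1 = (-0.1890, 0.5669, -0.5669, -0.5669).
q_1·c_2 = (-0.1890)·0 + 0.5669·(-1) + (-0.5669)·(-1) + (-0.5669)·3 = -1.7008.
u_2 = c_2 + 1.7008·q_1 = (-0.3214, -0.0357, -1.9643, 2.0357).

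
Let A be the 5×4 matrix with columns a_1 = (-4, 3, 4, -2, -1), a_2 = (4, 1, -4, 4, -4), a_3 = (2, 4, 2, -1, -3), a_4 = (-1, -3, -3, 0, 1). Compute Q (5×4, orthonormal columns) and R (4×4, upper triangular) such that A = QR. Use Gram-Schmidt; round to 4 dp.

e_1 = a_1/‖a_1‖ = (-4, 3, 4, -2, -1)/6.7823 = (-0.5898, 0.4423, 0.5898, -0.2949, -0.1474).
r_{12} = e_1·a_2 = -4.8656.
u_2 = a_2 + 4.8656·e_1 = (1.1304, 3.1522, -1.1304, 2.5652, -4.7174).
‖u_2‖ = 6.4285, so e_2 = (0.1758, 0.4903, -0.1758, 0.3990, -0.7338).
r_{13} = e_1·a_3 = 2.5065; r_{23} = e_2·a_3 = 3.7638.
u_3 = a_3 − 2.5065·e_1 − 3.7638·e_2 = (2.8164, 1.0458, 1.1836, -1.7628, 0.1315).
‖u_3‖ = 3.6812, so e_3 = (0.7651, 0.2841, 0.3215, -0.4789, 0.0357).
r_{14} = e_1·a_4 = -2.6540; r_{24} = e_2·a_4 = -1.8532; r_{34} = e_3·a_4 = -2.5462.
u_4 = a_4 + 2.6540·e_1 + 1.8532·e_2 + 2.5462·e_3 = (-0.2913, -0.1941, -0.9420, -1.2624, -0.6602).
‖u_4‖ = 1.7434, so e_4 = (-0.1671, -0.1113, -0.5403, -0.7241, -0.3787).

Q = [[-0.5898, 0.1758, 0.7651, -0.1671], [0.4423, 0.4903, 0.2841, -0.1113], [0.5898, -0.1758, 0.3215, -0.5403], [-0.2949, 0.3990, -0.4789, -0.7241], [-0.1474, -0.7338, 0.0357, -0.3787]], R = [[6.7823, -4.8656, 2.5065, -2.6540], [0.0000, 6.4285, 3.7638, -1.8532], [0.0000, 0.0000, 3.6812, -2.5462], [0.0000, 0.0000, 0.0000, 1.7434]]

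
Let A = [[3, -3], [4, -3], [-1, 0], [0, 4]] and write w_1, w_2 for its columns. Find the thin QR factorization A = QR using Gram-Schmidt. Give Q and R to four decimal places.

w_1 = (3, 4, -1, 0); ‖w_1‖ = 5.0990, so q_1 = (0.5883, 0.7845, -0.1961, 0.0000).
q_1·w_2 = 0.5883·(-3) + 0.7845·(-3) + (-0.1961)·0 + 0.0000·4 = -4.1184.
u_2 = w_2 + 4.1184·q_1 = (-0.5769, 0.2308, -0.8077, 4.0000).
‖u_2‖ = 4.1278, so q_2 = (-0.1398, 0.0559, -0.1957, 0.9690).

Q = [[0.5883, -0.1398], [0.7845, 0.0559], [-0.1961, -0.1957], [0.0000, 0.9690]], R = [[5.0990, -4.1184], [0.0000, 4.1278]]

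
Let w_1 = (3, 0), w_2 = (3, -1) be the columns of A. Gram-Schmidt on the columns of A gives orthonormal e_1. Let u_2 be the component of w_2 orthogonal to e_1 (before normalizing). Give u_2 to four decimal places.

w_1 = (3, 0); ‖w_1‖ = 3.0000, so e_1 = (1.0000, 0.0000).
e_1·w_2 = 1.0000·3 + 0.0000·(-1) = 3.0000.
u_2 = w_2 − 3.0000·e_1 = (0.0000, -1.0000).

u_2 = (0.0000, -1.0000)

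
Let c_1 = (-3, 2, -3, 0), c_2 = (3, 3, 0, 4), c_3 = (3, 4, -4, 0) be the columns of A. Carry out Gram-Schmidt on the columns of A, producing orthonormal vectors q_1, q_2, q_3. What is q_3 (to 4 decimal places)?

c_1 = (-3, 2, -3, 0); ‖c_1‖ = 4.6904, so q_1 = (-0.6396, 0.4264, -0.6396, 0.0000).
q_1·c_2 = (-0.6396)·3 + 0.4264·3 + (-0.6396)·0 + 0.0000·4 = -0.6396.
u_2 = c_2 + 0.6396·q_1 = (2.5909, 3.2727, -0.4091, 4.0000).
‖u_2‖ = 5.7958, so q_2 = (0.4470, 0.5647, -0.0706, 0.6902).
q_1·c_3 = (-0.6396)·3 + 0.4264·4 + (-0.6396)·(-4) + 0.0000·0 = 2.3452; q_2·c_3 = 0.4470·3 + 0.5647·4 + (-0.0706)·(-4) + 0.6902·0 = 3.8821.
u_3 = c_3 − 2.3452·q_1 − 3.8821·q_2 = (2.7645, 0.8078, -2.2260, -2.6793).
‖u_3‖ = 4.5198, so q_3 = (0.6116, 0.1787, -0.4925, -0.5928).

q_3 = (0.6116, 0.1787, -0.4925, -0.5928)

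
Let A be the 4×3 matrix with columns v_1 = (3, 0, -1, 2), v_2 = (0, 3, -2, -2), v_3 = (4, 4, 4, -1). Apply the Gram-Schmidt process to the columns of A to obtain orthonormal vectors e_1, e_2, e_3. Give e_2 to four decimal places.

e_2 = (0.1048, 0.7338, -0.5241, -0.4193)

e_1 = v_1/‖v_1‖ = (3, 0, -1, 2)/3.7417 = (0.8018, 0.0000, -0.2673, 0.5345).
r_{12} = e_1·v_2 = -0.5345.
u_2 = v_2 + 0.5345·e_1 = (0.4286, 3.0000, -2.1429, -1.7143).
‖u_2‖ = 4.0883, so e_2 = (0.1048, 0.7338, -0.5241, -0.4193).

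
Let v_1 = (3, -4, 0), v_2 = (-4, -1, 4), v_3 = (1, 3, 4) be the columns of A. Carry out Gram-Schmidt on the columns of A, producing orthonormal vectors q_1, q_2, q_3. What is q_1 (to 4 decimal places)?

v_1 = (3, -4, 0); ‖v_1‖ = 5.0000, so q_1 = (0.6000, -0.8000, 0.0000).

q_1 = (0.6000, -0.8000, 0.0000)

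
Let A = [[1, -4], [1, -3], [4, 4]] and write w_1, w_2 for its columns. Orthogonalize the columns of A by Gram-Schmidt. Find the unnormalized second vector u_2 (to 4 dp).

w_1 = (1, 1, 4); ‖w_1‖ = 4.2426, so e_1 = (0.2357, 0.2357, 0.9428).
e_1·w_2 = 0.2357·(-4) + 0.2357·(-3) + 0.9428·4 = 2.1213.
u_2 = w_2 − 2.1213·e_1 = (-4.5000, -3.5000, 2.0000).

u_2 = (-4.5000, -3.5000, 2.0000)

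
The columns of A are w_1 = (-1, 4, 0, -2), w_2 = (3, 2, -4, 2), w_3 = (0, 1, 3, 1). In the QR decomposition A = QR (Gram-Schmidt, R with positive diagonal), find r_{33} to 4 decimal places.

r_{33} = 2.9700

w_1 = (-1, 4, 0, -2); ‖w_1‖ = 4.5826, so q_1 = (-0.2182, 0.8729, 0.0000, -0.4364).
q_1·w_2 = (-0.2182)·3 + 0.8729·2 + 0.0000·(-4) + (-0.4364)·2 = 0.2182.
u_2 = w_2 − 0.2182·q_1 = (3.0476, 1.8095, -4.0000, 2.0952).
‖u_2‖ = 5.7404, so q_2 = (0.5309, 0.3152, -0.6968, 0.3650).
q_1·w_3 = (-0.2182)·0 + 0.8729·1 + 0.0000·3 + (-0.4364)·1 = 0.4364; q_2·w_3 = 0.5309·0 + 0.3152·1 + (-0.6968)·3 + 0.3650·1 = -1.4102.
u_3 = w_3 − 0.4364·q_1 + 1.4102·q_2 = (0.8439, 1.0636, 2.0173, 1.7052).
r_{33} = ‖u_3‖ = 2.9700.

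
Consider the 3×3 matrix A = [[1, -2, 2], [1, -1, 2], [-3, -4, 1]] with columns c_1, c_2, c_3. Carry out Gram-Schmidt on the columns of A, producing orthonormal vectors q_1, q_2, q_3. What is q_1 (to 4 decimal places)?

q_1 = c_1/‖c_1‖ = (1, 1, -3)/3.3166 = (0.3015, 0.3015, -0.9045).

q_1 = (0.3015, 0.3015, -0.9045)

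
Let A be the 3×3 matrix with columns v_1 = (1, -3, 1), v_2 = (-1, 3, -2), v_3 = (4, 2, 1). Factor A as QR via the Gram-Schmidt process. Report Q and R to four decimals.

v_1 = (1, -3, 1); ‖v_1‖ = 3.3166, so e_1 = (0.3015, -0.9045, 0.3015).
e_1·v_2 = 0.3015·(-1) + (-0.9045)·3 + 0.3015·(-2) = -3.6181.
u_2 = v_2 + 3.6181·e_1 = (0.0909, -0.2727, -0.9091).
‖u_2‖ = 0.9535, so e_2 = (0.0953, -0.2860, -0.9535).
e_1·v_3 = 0.3015·4 + (-0.9045)·2 + 0.3015·1 = -0.3015; e_2·v_3 = 0.0953·4 + (-0.2860)·2 + (-0.9535)·1 = -1.1442.
u_3 = v_3 + 0.3015·e_1 + 1.1442·e_2 = (4.2000, 1.4000, 0.0000).
‖u_3‖ = 4.4272, so e_3 = (0.9487, 0.3162, 0.0000).

Q = [[0.3015, 0.0953, 0.9487], [-0.9045, -0.2860, 0.3162], [0.3015, -0.9535, 0.0000]], R = [[3.3166, -3.6181, -0.3015], [0.0000, 0.9535, -1.1442], [0.0000, 0.0000, 4.4272]]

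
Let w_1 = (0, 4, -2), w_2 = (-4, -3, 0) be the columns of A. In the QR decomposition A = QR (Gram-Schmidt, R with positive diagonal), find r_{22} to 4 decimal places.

r_{22} = 4.2190

q_1 = w_1/‖w_1‖ = (0, 4, -2)/4.4721 = (0.0000, 0.8944, -0.4472).
r_{12} = q_1·w_2 = -2.6833.
u_2 = w_2 + 2.6833·q_1 = (-4.0000, -0.6000, -1.2000).
r_{22} = ‖u_2‖ = 4.2190.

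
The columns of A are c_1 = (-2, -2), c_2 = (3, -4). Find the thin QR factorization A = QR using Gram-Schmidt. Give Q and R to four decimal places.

Q = [[-0.7071, 0.7071], [-0.7071, -0.7071]], R = [[2.8284, 0.7071], [0.0000, 4.9497]]

c_1 = (-2, -2); ‖c_1‖ = 2.8284, so e_1 = (-0.7071, -0.7071).
e_1·c_2 = (-0.7071)·3 + (-0.7071)·(-4) = 0.7071.
u_2 = c_2 − 0.7071·e_1 = (3.5000, -3.5000).
‖u_2‖ = 4.9497, so e_2 = (0.7071, -0.7071).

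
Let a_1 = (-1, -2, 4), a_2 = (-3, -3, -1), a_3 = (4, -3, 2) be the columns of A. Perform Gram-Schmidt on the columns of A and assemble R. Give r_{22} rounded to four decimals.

r_{22} = 4.2201

e_1 = a_1/‖a_1‖ = (-1, -2, 4)/4.5826 = (-0.2182, -0.4364, 0.8729).
r_{12} = e_1·a_2 = 1.0911.
u_2 = a_2 − 1.0911·e_1 = (-2.7619, -2.5238, -1.9524).
r_{22} = ‖u_2‖ = 4.2201.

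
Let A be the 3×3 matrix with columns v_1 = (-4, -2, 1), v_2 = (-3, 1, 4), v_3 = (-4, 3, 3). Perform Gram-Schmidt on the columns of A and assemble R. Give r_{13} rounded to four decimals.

r_{13} = 2.8368

v_1 = (-4, -2, 1); ‖v_1‖ = 4.5826, so e_1 = (-0.8729, -0.4364, 0.2182).
r_{13} = e_1·v_3 = 2.8368.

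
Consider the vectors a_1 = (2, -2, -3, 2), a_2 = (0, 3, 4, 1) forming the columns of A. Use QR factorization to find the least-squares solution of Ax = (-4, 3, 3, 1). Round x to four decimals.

q_1 = a_1/‖a_1‖ = (2, -2, -3, 2)/4.5826 = (0.4364, -0.4364, -0.6547, 0.4364).
r_{12} = q_1·a_2 = -3.4915.
u_2 = a_2 + 3.4915·q_1 = (1.5238, 1.4762, 1.7143, 2.5238).
‖u_2‖ = 3.7161, so q_2 = (0.4101, 0.3972, 0.4613, 0.6792).
Qᵀb = (-4.5826, 1.6146).
Back-substitute: x_2 = 1.6146/3.7161 = 0.4345.
x_1 = (-4.5826 + 3.4915·0.4345)/4.5826 = -0.6690.

x = (-0.6690, 0.4345)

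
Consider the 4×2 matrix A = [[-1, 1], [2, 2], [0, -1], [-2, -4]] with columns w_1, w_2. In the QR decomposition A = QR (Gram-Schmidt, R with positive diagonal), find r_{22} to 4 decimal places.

r_{22} = 2.9250

w_1 = (-1, 2, 0, -2); ‖w_1‖ = 3.0000, so e_1 = (-0.3333, 0.6667, 0.0000, -0.6667).
e_1·w_2 = (-0.3333)·1 + 0.6667·2 + 0.0000·(-1) + (-0.6667)·(-4) = 3.6667.
u_2 = w_2 − 3.6667·e_1 = (2.2222, -0.4444, -1.0000, -1.5556).
r_{22} = ‖u_2‖ = 2.9250.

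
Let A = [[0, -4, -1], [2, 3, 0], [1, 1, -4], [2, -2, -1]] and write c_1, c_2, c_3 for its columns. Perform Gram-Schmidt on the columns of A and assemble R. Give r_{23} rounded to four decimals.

c_1 = (0, 2, 1, 2); ‖c_1‖ = 3.0000, so q_1 = (0.0000, 0.6667, 0.3333, 0.6667).
q_1·c_2 = 0.0000·(-4) + 0.6667·3 + 0.3333·1 + 0.6667·(-2) = 1.0000.
u_2 = c_2 − 1.0000·q_1 = (-4.0000, 2.3333, 0.6667, -2.6667).
‖u_2‖ = 5.3852, so q_2 = (-0.7428, 0.4333, 0.1238, -0.4952).
r_{23} = q_2·c_3 = 0.7428.

r_{23} = 0.7428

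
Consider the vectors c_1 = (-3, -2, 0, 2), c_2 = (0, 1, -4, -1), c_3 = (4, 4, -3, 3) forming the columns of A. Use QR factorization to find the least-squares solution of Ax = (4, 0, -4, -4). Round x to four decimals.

x = (-1.1575, 1.0549, -0.2784)

e_1 = c_1/‖c_1‖ = (-3, -2, 0, 2)/4.1231 = (-0.7276, -0.4851, 0.0000, 0.4851).
r_{12} = e_1·c_2 = -0.9701.
u_2 = c_2 + 0.9701·e_1 = (-0.7059, 0.5294, -4.0000, -0.5294).
‖u_2‖ = 4.1302, so e_2 = (-0.1709, 0.1282, -0.9685, -0.1282).
r_{13} = e_1·c_3 = -3.3955; r_{23} = e_2·c_3 = 2.3500.
u_3 = c_3 + 3.3955·e_1 − 2.3500·e_2 = (1.9310, 2.0517, -0.7241, 4.9483).
‖u_3‖ = 5.7401, so e_3 = (0.3364, 0.3574, -0.1262, 0.8621).
Qᵀb = (-4.8507, 3.7030, -1.5980).
Back-substitute: x_3 = -1.5980/5.7401 = -0.2784.
x_2 = (3.7030 − 2.3500·(-0.2784))/4.1302 = 1.0549.
x_1 = (-4.8507 + 0.9701·1.0549 + 3.3955·(-0.2784))/4.1231 = -1.1575.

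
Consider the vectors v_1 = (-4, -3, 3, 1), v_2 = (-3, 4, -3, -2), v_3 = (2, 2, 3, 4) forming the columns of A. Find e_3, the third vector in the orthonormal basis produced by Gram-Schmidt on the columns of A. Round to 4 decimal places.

e_3 = (-0.0003, 0.6390, 0.4248, 0.6413)

v_1 = (-4, -3, 3, 1); ‖v_1‖ = 5.9161, so e_1 = (-0.6761, -0.5071, 0.5071, 0.1690).
e_1·v_2 = (-0.6761)·(-3) + (-0.5071)·4 + 0.5071·(-3) + 0.1690·(-2) = -1.8593.
u_2 = v_2 + 1.8593·e_1 = (-4.2571, 3.0571, -2.0571, -1.6857).
‖u_2‖ = 5.8773, so e_2 = (-0.7243, 0.5202, -0.3500, -0.2868).
e_1·v_3 = (-0.6761)·2 + (-0.5071)·2 + 0.5071·3 + 0.1690·4 = -0.1690; e_2·v_3 = (-0.7243)·2 + 0.5202·2 + (-0.3500)·3 + (-0.2868)·4 = -2.6057.
u_3 = v_3 + 0.1690·e_1 + 2.6057·e_2 = (-0.0017, 3.2696, 2.1737, 3.2812).
‖u_3‖ = 5.1168, so e_3 = (-0.0003, 0.6390, 0.4248, 0.6413).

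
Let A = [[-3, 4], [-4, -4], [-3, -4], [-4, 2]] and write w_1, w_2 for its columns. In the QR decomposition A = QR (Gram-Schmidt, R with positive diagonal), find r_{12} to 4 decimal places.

w_1 = (-3, -4, -3, -4); ‖w_1‖ = 7.0711, so q_1 = (-0.4243, -0.5657, -0.4243, -0.5657).
r_{12} = q_1·w_2 = 1.1314.

r_{12} = 1.1314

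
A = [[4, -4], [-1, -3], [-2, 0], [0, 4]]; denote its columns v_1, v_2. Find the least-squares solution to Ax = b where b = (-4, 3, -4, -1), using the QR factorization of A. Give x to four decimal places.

v_1 = (4, -1, -2, 0); ‖v_1‖ = 4.5826, so e_1 = (0.8729, -0.2182, -0.4364, 0.0000).
e_1·v_2 = 0.8729·(-4) + (-0.2182)·(-3) + (-0.4364)·0 + 0.0000·4 = -2.8368.
u_2 = v_2 + 2.8368·e_1 = (-1.5238, -3.6190, -1.2381, 4.0000).
‖u_2‖ = 5.7404, so e_2 = (-0.2655, -0.6305, -0.2157, 0.6968).
Qᵀb = (-2.4004, -0.6636).
Back-substitute: x_2 = -0.6636/5.7404 = -0.1156.
x_1 = (-2.4004 + 2.8368·(-0.1156))/4.5826 = -0.5954.

x = (-0.5954, -0.1156)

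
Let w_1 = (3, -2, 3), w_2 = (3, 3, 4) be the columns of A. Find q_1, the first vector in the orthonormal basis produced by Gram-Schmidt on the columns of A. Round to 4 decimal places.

q_1 = (0.6396, -0.4264, 0.6396)

w_1 = (3, -2, 3); ‖w_1‖ = 4.6904, so q_1 = (0.6396, -0.4264, 0.6396).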